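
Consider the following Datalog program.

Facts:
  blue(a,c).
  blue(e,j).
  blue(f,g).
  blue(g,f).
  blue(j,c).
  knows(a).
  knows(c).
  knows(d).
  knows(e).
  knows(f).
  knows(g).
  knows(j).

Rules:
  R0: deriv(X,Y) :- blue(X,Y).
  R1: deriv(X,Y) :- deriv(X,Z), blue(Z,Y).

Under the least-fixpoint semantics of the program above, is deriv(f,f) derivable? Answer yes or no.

round 1: derive deriv(a,c) via R0 from blue(a,c)
round 1: derive deriv(e,j) via R0 from blue(e,j)
round 1: derive deriv(f,g) via R0 from blue(f,g)
round 1: derive deriv(g,f) via R0 from blue(g,f)
round 1: derive deriv(j,c) via R0 from blue(j,c)
round 2: derive deriv(e,c) via R1 from deriv(e,j), blue(j,c)
round 2: derive deriv(f,f) via R1 from deriv(f,g), blue(g,f)
round 2: derive deriv(g,g) via R1 from deriv(g,f), blue(f,g)

yes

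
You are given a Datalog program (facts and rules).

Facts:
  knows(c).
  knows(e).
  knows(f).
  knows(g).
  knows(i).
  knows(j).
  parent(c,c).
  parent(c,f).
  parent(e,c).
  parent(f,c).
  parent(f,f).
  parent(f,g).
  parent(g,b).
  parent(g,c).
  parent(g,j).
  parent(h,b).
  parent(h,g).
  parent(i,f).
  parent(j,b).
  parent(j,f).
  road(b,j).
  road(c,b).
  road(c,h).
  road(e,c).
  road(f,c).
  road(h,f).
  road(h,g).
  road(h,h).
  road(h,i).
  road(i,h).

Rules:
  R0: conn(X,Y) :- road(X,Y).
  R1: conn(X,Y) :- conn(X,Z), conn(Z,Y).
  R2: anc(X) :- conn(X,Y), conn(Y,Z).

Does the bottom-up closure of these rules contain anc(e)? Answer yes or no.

yes

round 1: derive conn(b,j) via R0 from road(b,j)
round 1: derive conn(c,b) via R0 from road(c,b)
round 1: derive conn(c,h) via R0 from road(c,h)
round 1: derive conn(e,c) via R0 from road(e,c)
round 1: derive conn(f,c) via R0 from road(f,c)
round 1: derive conn(h,f) via R0 from road(h,f)
round 1: derive conn(h,g) via R0 from road(h,g)
round 1: derive conn(h,h) via R0 from road(h,h)
round 1: derive conn(h,i) via R0 from road(h,i)
round 1: derive conn(i,h) via R0 from road(i,h)
round 2: derive conn(c,f) via R1 from conn(c,h), conn(h,f)
round 2: derive conn(c,g) via R1 from conn(c,h), conn(h,g)
round 2: derive conn(c,i) via R1 from conn(c,h), conn(h,i)
round 2: derive conn(c,j) via R1 from conn(c,b), conn(b,j)
round 2: derive conn(e,b) via R1 from conn(e,c), conn(c,b)
round 2: derive conn(e,h) via R1 from conn(e,c), conn(c,h)
round 2: derive conn(f,b) via R1 from conn(f,c), conn(c,b)
round 2: derive conn(f,h) via R1 from conn(f,c), conn(c,h)
round 2: derive conn(h,c) via R1 from conn(h,f), conn(f,c)
round 2: derive conn(i,f) via R1 from conn(i,h), conn(h,f)
round 2: derive conn(i,g) via R1 from conn(i,h), conn(h,g)
round 2: derive conn(i,i) via R1 from conn(i,h), conn(h,i)
round 2: derive anc(c) via R2 from conn(c,b), conn(b,j)
round 2: derive anc(e) via R2 from conn(e,c), conn(c,b)
round 2: derive anc(f) via R2 from conn(f,c), conn(c,b)
round 2: derive anc(h) via R2 from conn(h,f), conn(f,c)
round 2: derive anc(i) via R2 from conn(i,h), conn(h,f)
round 3: derive conn(c,c) via R1 from conn(c,f), conn(f,c)
round 3: derive conn(e,f) via R1 from conn(e,c), conn(c,f)
round 3: derive conn(e,g) via R1 from conn(e,c), conn(c,g)
round 3: derive conn(e,i) via R1 from conn(e,c), conn(c,i)
round 3: derive conn(e,j) via R1 from conn(e,b), conn(b,j)
round 3: derive conn(f,f) via R1 from conn(f,c), conn(c,f)
round 3: derive conn(f,g) via R1 from conn(f,c), conn(c,g)
round 3: derive conn(f,i) via R1 from conn(f,c), conn(c,i)
round 3: derive conn(f,j) via R1 from conn(f,b), conn(b,j)
round 3: derive conn(h,b) via R1 from conn(h,c), conn(c,b)
round 3: derive conn(h,j) via R1 from conn(h,c), conn(c,j)
round 3: derive conn(i,b) via R1 from conn(i,f), conn(f,b)
round 3: derive conn(i,c) via R1 from conn(i,f), conn(f,c)
round 4: derive conn(i,j) via R1 from conn(i,b), conn(b,j)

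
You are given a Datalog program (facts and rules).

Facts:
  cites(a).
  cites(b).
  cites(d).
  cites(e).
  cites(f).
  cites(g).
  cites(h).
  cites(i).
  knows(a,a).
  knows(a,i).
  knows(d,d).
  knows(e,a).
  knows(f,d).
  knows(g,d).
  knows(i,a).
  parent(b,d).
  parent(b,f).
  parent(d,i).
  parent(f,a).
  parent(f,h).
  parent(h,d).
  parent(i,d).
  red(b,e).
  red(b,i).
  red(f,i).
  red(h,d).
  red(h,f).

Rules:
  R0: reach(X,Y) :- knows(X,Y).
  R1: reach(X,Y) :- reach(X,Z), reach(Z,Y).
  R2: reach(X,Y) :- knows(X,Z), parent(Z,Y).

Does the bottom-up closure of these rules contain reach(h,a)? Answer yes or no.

round 1: derive reach(a,a) via R0 from knows(a,a)
round 1: derive reach(a,i) via R0 from knows(a,i)
round 1: derive reach(d,d) via R0 from knows(d,d)
round 1: derive reach(e,a) via R0 from knows(e,a)
round 1: derive reach(f,d) via R0 from knows(f,d)
round 1: derive reach(g,d) via R0 from knows(g,d)
round 1: derive reach(i,a) via R0 from knows(i,a)
round 1: derive reach(a,d) via R2 from knows(a,i), parent(i,d)
round 1: derive reach(d,i) via R2 from knows(d,d), parent(d,i)
round 1: derive reach(f,i) via R2 from knows(f,d), parent(d,i)
round 1: derive reach(g,i) via R2 from knows(g,d), parent(d,i)
round 2: derive reach(d,a) via R1 from reach(d,i), reach(i,a)
round 2: derive reach(e,d) via R1 from reach(e,a), reach(a,d)
round 2: derive reach(e,i) via R1 from reach(e,a), reach(a,i)
round 2: derive reach(f,a) via R1 from reach(f,i), reach(i,a)
round 2: derive reach(g,a) via R1 from reach(g,i), reach(i,a)
round 2: derive reach(i,d) via R1 from reach(i,a), reach(a,d)
round 2: derive reach(i,i) via R1 from reach(i,a), reach(a,i)

no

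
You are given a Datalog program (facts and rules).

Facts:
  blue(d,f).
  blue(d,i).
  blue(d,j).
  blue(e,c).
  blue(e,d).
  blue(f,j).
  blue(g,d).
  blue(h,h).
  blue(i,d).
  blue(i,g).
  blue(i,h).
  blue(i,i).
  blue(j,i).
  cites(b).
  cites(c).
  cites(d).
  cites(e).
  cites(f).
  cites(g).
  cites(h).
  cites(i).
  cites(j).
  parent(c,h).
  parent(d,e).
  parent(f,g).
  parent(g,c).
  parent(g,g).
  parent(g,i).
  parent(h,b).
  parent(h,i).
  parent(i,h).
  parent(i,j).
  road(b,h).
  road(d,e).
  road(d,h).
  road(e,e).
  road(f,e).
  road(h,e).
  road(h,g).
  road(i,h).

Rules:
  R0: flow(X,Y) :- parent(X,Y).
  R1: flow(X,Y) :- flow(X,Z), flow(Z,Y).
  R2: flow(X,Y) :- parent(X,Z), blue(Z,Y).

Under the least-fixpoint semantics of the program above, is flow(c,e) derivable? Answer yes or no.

yes

round 1: derive flow(c,h) via R0 from parent(c,h)
round 1: derive flow(d,e) via R0 from parent(d,e)
round 1: derive flow(f,g) via R0 from parent(f,g)
round 1: derive flow(g,c) via R0 from parent(g,c)
round 1: derive flow(g,g) via R0 from parent(g,g)
round 1: derive flow(g,i) via R0 from parent(g,i)
round 1: derive flow(h,b) via R0 from parent(h,b)
round 1: derive flow(h,i) via R0 from parent(h,i)
round 1: derive flow(i,h) via R0 from parent(i,h)
round 1: derive flow(i,j) via R0 from parent(i,j)
round 1: derive flow(d,c) via R2 from parent(d,e), blue(e,c)
round 1: derive flow(d,d) via R2 from parent(d,e), blue(e,d)
round 1: derive flow(f,d) via R2 from parent(f,g), blue(g,d)
round 1: derive flow(g,d) via R2 from parent(g,g), blue(g,d)
round 1: derive flow(g,h) via R2 from parent(g,i), blue(i,h)
round 1: derive flow(h,d) via R2 from parent(h,i), blue(i,d)
round 1: derive flow(h,g) via R2 from parent(h,i), blue(i,g)
round 1: derive flow(h,h) via R2 from parent(h,i), blue(i,h)
round 1: derive flow(i,i) via R2 from parent(i,j), blue(j,i)
round 2: derive flow(c,b) via R1 from flow(c,h), flow(h,b)
round 2: derive flow(c,d) via R1 from flow(c,h), flow(h,d)
round 2: derive flow(c,g) via R1 from flow(c,h), flow(h,g)
round 2: derive flow(c,i) via R1 from flow(c,h), flow(h,i)
round 2: derive flow(d,h) via R1 from flow(d,c), flow(c,h)
round 2: derive flow(f,c) via R1 from flow(f,d), flow(d,c)
round 2: derive flow(f,e) via R1 from flow(f,d), flow(d,e)
round 2: derive flow(f,h) via R1 from flow(f,g), flow(g,h)
round 2: derive flow(f,i) via R1 from flow(f,g), flow(g,i)
round 2: derive flow(g,b) via R1 from flow(g,h), flow(h,b)
round 2: derive flow(g,e) via R1 from flow(g,d), flow(d,e)
round 2: derive flow(g,j) via R1 from flow(g,i), flow(i,j)
round 2: derive flow(h,c) via R1 from flow(h,d), flow(d,c)
round 2: derive flow(h,e) via R1 from flow(h,d), flow(d,e)
round 2: derive flow(h,j) via R1 from flow(h,i), flow(i,j)
round 2: derive flow(i,b) via R1 from flow(i,h), flow(h,b)
round 2: derive flow(i,d) via R1 from flow(i,h), flow(h,d)
round 2: derive flow(i,g) via R1 from flow(i,h), flow(h,g)
round 3: derive flow(c,c) via R1 from flow(c,d), flow(d,c)
round 3: derive flow(c,e) via R1 from flow(c,d), flow(d,e)
round 3: derive flow(c,j) via R1 from flow(c,g), flow(g,j)
round 3: derive flow(d,b) via R1 from flow(d,c), flow(c,b)
round 3: derive flow(d,g) via R1 from flow(d,c), flow(c,g)
round 3: derive flow(d,i) via R1 from flow(d,c), flow(c,i)
round 3: derive flow(d,j) via R1 from flow(d,h), flow(h,j)
round 3: derive flow(f,b) via R1 from flow(f,c), flow(c,b)
round 3: derive flow(f,j) via R1 from flow(f,g), flow(g,j)
round 3: derive flow(i,c) via R1 from flow(i,d), flow(d,c)
round 3: derive flow(i,e) via R1 from flow(i,d), flow(d,e)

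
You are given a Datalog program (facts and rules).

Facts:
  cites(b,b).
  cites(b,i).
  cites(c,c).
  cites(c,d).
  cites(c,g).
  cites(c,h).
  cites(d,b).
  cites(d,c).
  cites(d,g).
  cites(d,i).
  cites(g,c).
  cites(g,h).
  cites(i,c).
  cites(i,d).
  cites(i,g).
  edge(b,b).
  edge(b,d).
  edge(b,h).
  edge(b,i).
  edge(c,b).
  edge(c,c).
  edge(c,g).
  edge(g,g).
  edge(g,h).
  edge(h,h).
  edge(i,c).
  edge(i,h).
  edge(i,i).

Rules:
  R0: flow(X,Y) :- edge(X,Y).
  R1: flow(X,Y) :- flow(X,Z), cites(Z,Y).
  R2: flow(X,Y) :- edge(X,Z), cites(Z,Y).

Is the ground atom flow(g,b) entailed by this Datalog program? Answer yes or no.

yes

round 1: derive flow(b,b) via R0 from edge(b,b)
round 1: derive flow(b,d) via R0 from edge(b,d)
round 1: derive flow(b,h) via R0 from edge(b,h)
round 1: derive flow(b,i) via R0 from edge(b,i)
round 1: derive flow(c,b) via R0 from edge(c,b)
round 1: derive flow(c,c) via R0 from edge(c,c)
round 1: derive flow(c,g) via R0 from edge(c,g)
round 1: derive flow(g,g) via R0 from edge(g,g)
round 1: derive flow(g,h) via R0 from edge(g,h)
round 1: derive flow(h,h) via R0 from edge(h,h)
round 1: derive flow(i,c) via R0 from edge(i,c)
round 1: derive flow(i,h) via R0 from edge(i,h)
round 1: derive flow(i,i) via R0 from edge(i,i)
round 1: derive flow(b,c) via R2 from edge(b,d), cites(d,c)
round 1: derive flow(b,g) via R2 from edge(b,d), cites(d,g)
round 1: derive flow(c,d) via R2 from edge(c,c), cites(c,d)
round 1: derive flow(c,h) via R2 from edge(c,c), cites(c,h)
round 1: derive flow(c,i) via R2 from edge(c,b), cites(b,i)
round 1: derive flow(g,c) via R2 from edge(g,g), cites(g,c)
round 1: derive flow(i,d) via R2 from edge(i,c), cites(c,d)
round 1: derive flow(i,g) via R2 from edge(i,c), cites(c,g)
round 2: derive flow(g,d) via R1 from flow(g,c), cites(c,d)
round 2: derive flow(i,b) via R1 from flow(i,d), cites(d,b)
round 3: derive flow(g,b) via R1 from flow(g,d), cites(d,b)
round 3: derive flow(g,i) via R1 from flow(g,d), cites(d,i)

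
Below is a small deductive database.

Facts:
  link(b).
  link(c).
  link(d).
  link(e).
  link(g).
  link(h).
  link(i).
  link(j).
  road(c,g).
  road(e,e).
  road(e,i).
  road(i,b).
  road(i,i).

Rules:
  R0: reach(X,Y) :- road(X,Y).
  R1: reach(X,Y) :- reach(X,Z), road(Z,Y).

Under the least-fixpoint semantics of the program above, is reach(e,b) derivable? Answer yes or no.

round 1: derive reach(c,g) via R0 from road(c,g)
round 1: derive reach(e,e) via R0 from road(e,e)
round 1: derive reach(e,i) via R0 from road(e,i)
round 1: derive reach(i,b) via R0 from road(i,b)
round 1: derive reach(i,i) via R0 from road(i,i)
round 2: derive reach(e,b) via R1 from reach(e,i), road(i,b)

yes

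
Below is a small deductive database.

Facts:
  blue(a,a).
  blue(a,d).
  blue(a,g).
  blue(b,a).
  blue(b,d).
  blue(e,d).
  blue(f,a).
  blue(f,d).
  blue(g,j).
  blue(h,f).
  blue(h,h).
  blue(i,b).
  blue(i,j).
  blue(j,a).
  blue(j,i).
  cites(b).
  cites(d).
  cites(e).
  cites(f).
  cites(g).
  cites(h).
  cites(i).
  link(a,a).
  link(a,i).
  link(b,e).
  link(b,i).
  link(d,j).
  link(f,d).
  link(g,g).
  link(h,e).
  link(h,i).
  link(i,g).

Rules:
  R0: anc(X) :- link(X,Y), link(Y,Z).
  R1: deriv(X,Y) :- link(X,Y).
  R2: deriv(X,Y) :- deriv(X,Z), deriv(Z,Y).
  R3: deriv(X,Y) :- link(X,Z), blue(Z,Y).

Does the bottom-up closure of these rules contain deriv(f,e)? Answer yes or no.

round 1: derive deriv(a,a) via R1 from link(a,a)
round 1: derive deriv(a,i) via R1 from link(a,i)
round 1: derive deriv(b,e) via R1 from link(b,e)
round 1: derive deriv(b,i) via R1 from link(b,i)
round 1: derive deriv(d,j) via R1 from link(d,j)
round 1: derive deriv(f,d) via R1 from link(f,d)
round 1: derive deriv(g,g) via R1 from link(g,g)
round 1: derive deriv(h,e) via R1 from link(h,e)
round 1: derive deriv(h,i) via R1 from link(h,i)
round 1: derive deriv(i,g) via R1 from link(i,g)
round 1: derive deriv(a,b) via R3 from link(a,i), blue(i,b)
round 1: derive deriv(a,d) via R3 from link(a,a), blue(a,d)
round 1: derive deriv(a,g) via R3 from link(a,a), blue(a,g)
round 1: derive deriv(a,j) via R3 from link(a,i), blue(i,j)
round 1: derive deriv(b,b) via R3 from link(b,i), blue(i,b)
round 1: derive deriv(b,d) via R3 from link(b,e), blue(e,d)
round 1: derive deriv(b,j) via R3 from link(b,i), blue(i,j)
round 1: derive deriv(d,a) via R3 from link(d,j), blue(j,a)
round 1: derive deriv(d,i) via R3 from link(d,j), blue(j,i)
round 1: derive deriv(g,j) via R3 from link(g,g), blue(g,j)
round 1: derive deriv(h,b) via R3 from link(h,i), blue(i,b)
round 1: derive deriv(h,d) via R3 from link(h,e), blue(e,d)
round 1: derive deriv(h,j) via R3 from link(h,i), blue(i,j)
round 1: derive deriv(i,j) via R3 from link(i,g), blue(g,j)
round 2: derive deriv(a,e) via R2 from deriv(a,b), deriv(b,e)
round 2: derive deriv(b,a) via R2 from deriv(b,d), deriv(d,a)
round 2: derive deriv(b,g) via R2 from deriv(b,i), deriv(i,g)
round 2: derive deriv(d,b) via R2 from deriv(d,a), deriv(a,b)
round 2: derive deriv(d,d) via R2 from deriv(d,a), deriv(a,d)
round 2: derive deriv(d,g) via R2 from deriv(d,a), deriv(a,g)
round 2: derive deriv(f,a) via R2 from deriv(f,d), deriv(d,a)
round 2: derive deriv(f,i) via R2 from deriv(f,d), deriv(d,i)
round 2: derive deriv(f,j) via R2 from deriv(f,d), deriv(d,j)
round 2: derive deriv(h,a) via R2 from deriv(h,d), deriv(d,a)
round 2: derive deriv(h,g) via R2 from deriv(h,i), deriv(i,g)
round 3: derive deriv(d,e) via R2 from deriv(d,a), deriv(a,e)
round 3: derive deriv(f,b) via R2 from deriv(f,a), deriv(a,b)
round 3: derive deriv(f,e) via R2 from deriv(f,a), deriv(a,e)
round 3: derive deriv(f,g) via R2 from deriv(f,a), deriv(a,g)

yes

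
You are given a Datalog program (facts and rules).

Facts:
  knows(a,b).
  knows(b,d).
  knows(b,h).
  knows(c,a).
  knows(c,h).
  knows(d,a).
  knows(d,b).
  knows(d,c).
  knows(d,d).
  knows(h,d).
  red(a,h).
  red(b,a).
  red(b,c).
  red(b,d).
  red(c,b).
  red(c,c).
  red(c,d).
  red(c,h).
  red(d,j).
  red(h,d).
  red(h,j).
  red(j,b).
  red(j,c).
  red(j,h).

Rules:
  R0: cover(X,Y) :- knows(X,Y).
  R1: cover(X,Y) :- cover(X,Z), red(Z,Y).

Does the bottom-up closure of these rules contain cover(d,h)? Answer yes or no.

round 1: derive cover(a,b) via R0 from knows(a,b)
round 1: derive cover(b,d) via R0 from knows(b,d)
round 1: derive cover(b,h) via R0 from knows(b,h)
round 1: derive cover(c,a) via R0 from knows(c,a)
round 1: derive cover(c,h) via R0 from knows(c,h)
round 1: derive cover(d,a) via R0 from knows(d,a)
round 1: derive cover(d,b) via R0 from knows(d,b)
round 1: derive cover(d,c) via R0 from knows(d,c)
round 1: derive cover(d,d) via R0 from knows(d,d)
round 1: derive cover(h,d) via R0 from knows(h,d)
round 2: derive cover(a,a) via R1 from cover(a,b), red(b,a)
round 2: derive cover(a,c) via R1 from cover(a,b), red(b,c)
round 2: derive cover(a,d) via R1 from cover(a,b), red(b,d)
round 2: derive cover(b,j) via R1 from cover(b,d), red(d,j)
round 2: derive cover(c,d) via R1 from cover(c,h), red(h,d)
round 2: derive cover(c,j) via R1 from cover(c,h), red(h,j)
round 2: derive cover(d,h) via R1 from cover(d,a), red(a,h)
round 2: derive cover(d,j) via R1 from cover(d,d), red(d,j)
round 2: derive cover(h,j) via R1 from cover(h,d), red(d,j)
round 3: derive cover(a,h) via R1 from cover(a,a), red(a,h)
round 3: derive cover(a,j) via R1 from cover(a,d), red(d,j)
round 3: derive cover(b,b) via R1 from cover(b,j), red(j,b)
round 3: derive cover(b,c) via R1 from cover(b,j), red(j,c)
round 3: derive cover(c,b) via R1 from cover(c,j), red(j,b)
round 3: derive cover(c,c) via R1 from cover(c,j), red(j,c)
round 3: derive cover(h,b) via R1 from cover(h,j), red(j,b)
round 3: derive cover(h,c) via R1 from cover(h,j), red(j,c)
round 3: derive cover(h,h) via R1 from cover(h,j), red(j,h)
round 4: derive cover(b,a) via R1 from cover(b,b), red(b,a)
round 4: derive cover(h,a) via R1 from cover(h,b), red(b,a)

yes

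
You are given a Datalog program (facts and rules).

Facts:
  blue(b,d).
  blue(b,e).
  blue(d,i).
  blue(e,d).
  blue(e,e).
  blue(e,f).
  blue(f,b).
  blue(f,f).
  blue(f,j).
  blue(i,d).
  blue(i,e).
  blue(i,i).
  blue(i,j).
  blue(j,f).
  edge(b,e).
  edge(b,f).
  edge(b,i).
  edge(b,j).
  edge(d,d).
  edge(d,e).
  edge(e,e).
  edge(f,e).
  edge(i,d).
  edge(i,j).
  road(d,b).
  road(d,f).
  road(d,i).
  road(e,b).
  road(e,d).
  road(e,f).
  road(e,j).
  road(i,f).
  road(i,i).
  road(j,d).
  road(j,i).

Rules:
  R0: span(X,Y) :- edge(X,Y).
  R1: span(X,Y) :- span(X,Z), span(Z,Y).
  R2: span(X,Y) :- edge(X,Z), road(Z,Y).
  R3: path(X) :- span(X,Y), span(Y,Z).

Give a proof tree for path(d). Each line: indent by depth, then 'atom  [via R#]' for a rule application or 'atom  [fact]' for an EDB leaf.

round 1: derive span(b,e) via R0 from edge(b,e)
round 1: derive span(b,f) via R0 from edge(b,f)
round 1: derive span(b,i) via R0 from edge(b,i)
round 1: derive span(b,j) via R0 from edge(b,j)
round 1: derive span(d,d) via R0 from edge(d,d)
round 1: derive span(d,e) via R0 from edge(d,e)
round 1: derive span(e,e) via R0 from edge(e,e)
round 1: derive span(f,e) via R0 from edge(f,e)
round 1: derive span(i,d) via R0 from edge(i,d)
round 1: derive span(i,j) via R0 from edge(i,j)
round 1: derive span(b,b) via R2 from edge(b,e), road(e,b)
round 1: derive span(b,d) via R2 from edge(b,e), road(e,d)
round 1: derive span(d,b) via R2 from edge(d,d), road(d,b)
round 1: derive span(d,f) via R2 from edge(d,d), road(d,f)
round 1: derive span(d,i) via R2 from edge(d,d), road(d,i)
round 1: derive span(d,j) via R2 from edge(d,e), road(e,j)
round 1: derive span(e,b) via R2 from edge(e,e), road(e,b)
round 1: derive span(e,d) via R2 from edge(e,e), road(e,d)
round 1: derive span(e,f) via R2 from edge(e,e), road(e,f)
round 1: derive span(e,j) via R2 from edge(e,e), road(e,j)
round 1: derive span(f,b) via R2 from edge(f,e), road(e,b)
round 1: derive span(f,d) via R2 from edge(f,e), road(e,d)
round 1: derive span(f,f) via R2 from edge(f,e), road(e,f)
round 1: derive span(f,j) via R2 from edge(f,e), road(e,j)
round 1: derive span(i,b) via R2 from edge(i,d), road(d,b)
round 1: derive span(i,f) via R2 from edge(i,d), road(d,f)
round 1: derive span(i,i) via R2 from edge(i,d), road(d,i)
round 2: derive span(e,i) via R1 from span(e,b), span(b,i)
round 2: derive span(f,i) via R1 from span(f,b), span(b,i)
round 2: derive span(i,e) via R1 from span(i,b), span(b,e)
round 2: derive path(b) via R3 from span(b,b), span(b,b)
round 2: derive path(d) via R3 from span(d,b), span(b,b)
round 2: derive path(e) via R3 from span(e,b), span(b,b)
round 2: derive path(f) via R3 from span(f,b), span(b,b)
round 2: derive path(i) via R3 from span(i,b), span(b,b)

path(d)  [via R3]
  span(d,b)  [via R2]
    edge(d,d)  [fact]
    road(d,b)  [fact]
  span(b,b)  [via R2]
    edge(b,e)  [fact]
    road(e,b)  [fact]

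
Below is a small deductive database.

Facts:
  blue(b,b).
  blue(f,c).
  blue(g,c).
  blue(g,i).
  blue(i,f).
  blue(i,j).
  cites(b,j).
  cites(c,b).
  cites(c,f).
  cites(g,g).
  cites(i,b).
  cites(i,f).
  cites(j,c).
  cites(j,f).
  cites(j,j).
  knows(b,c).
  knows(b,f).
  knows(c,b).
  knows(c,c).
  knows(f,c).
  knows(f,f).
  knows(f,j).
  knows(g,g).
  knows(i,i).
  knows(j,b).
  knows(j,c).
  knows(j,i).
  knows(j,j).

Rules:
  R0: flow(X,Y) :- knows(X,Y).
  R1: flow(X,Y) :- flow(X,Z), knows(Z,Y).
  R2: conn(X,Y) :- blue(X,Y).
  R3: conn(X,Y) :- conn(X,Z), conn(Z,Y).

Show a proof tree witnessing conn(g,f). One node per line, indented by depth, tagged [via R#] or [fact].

round 1: derive conn(b,b) via R2 from blue(b,b)
round 1: derive conn(f,c) via R2 from blue(f,c)
round 1: derive conn(g,c) via R2 from blue(g,c)
round 1: derive conn(g,i) via R2 from blue(g,i)
round 1: derive conn(i,f) via R2 from blue(i,f)
round 1: derive conn(i,j) via R2 from blue(i,j)
round 2: derive conn(g,f) via R3 from conn(g,i), conn(i,f)
round 2: derive conn(g,j) via R3 from conn(g,i), conn(i,j)
round 2: derive conn(i,c) via R3 from conn(i,f), conn(f,c)

conn(g,f)  [via R3]
  conn(g,i)  [via R2]
    blue(g,i)  [fact]
  conn(i,f)  [via R2]
    blue(i,f)  [fact]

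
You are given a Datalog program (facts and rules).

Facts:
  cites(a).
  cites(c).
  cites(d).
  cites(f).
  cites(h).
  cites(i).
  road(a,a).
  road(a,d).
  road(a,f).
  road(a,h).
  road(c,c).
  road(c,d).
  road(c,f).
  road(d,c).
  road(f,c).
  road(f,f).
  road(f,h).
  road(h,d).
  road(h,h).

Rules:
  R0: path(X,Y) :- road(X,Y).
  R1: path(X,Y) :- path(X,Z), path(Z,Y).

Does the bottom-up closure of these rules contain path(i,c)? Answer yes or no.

round 1: derive path(a,a) via R0 from road(a,a)
round 1: derive path(a,d) via R0 from road(a,d)
round 1: derive path(a,f) via R0 from road(a,f)
round 1: derive path(a,h) via R0 from road(a,h)
round 1: derive path(c,c) via R0 from road(c,c)
round 1: derive path(c,d) via R0 from road(c,d)
round 1: derive path(c,f) via R0 from road(c,f)
round 1: derive path(d,c) via R0 from road(d,c)
round 1: derive path(f,c) via R0 from road(f,c)
round 1: derive path(f,f) via R0 from road(f,f)
round 1: derive path(f,h) via R0 from road(f,h)
round 1: derive path(h,d) via R0 from road(h,d)
round 1: derive path(h,h) via R0 from road(h,h)
round 2: derive path(a,c) via R1 from path(a,d), path(d,c)
round 2: derive path(c,h) via R1 from path(c,f), path(f,h)
round 2: derive path(d,d) via R1 from path(d,c), path(c,d)
round 2: derive path(d,f) via R1 from path(d,c), path(c,f)
round 2: derive path(f,d) via R1 from path(f,c), path(c,d)
round 2: derive path(h,c) via R1 from path(h,d), path(d,c)
round 3: derive path(d,h) via R1 from path(d,c), path(c,h)
round 3: derive path(h,f) via R1 from path(h,c), path(c,f)

no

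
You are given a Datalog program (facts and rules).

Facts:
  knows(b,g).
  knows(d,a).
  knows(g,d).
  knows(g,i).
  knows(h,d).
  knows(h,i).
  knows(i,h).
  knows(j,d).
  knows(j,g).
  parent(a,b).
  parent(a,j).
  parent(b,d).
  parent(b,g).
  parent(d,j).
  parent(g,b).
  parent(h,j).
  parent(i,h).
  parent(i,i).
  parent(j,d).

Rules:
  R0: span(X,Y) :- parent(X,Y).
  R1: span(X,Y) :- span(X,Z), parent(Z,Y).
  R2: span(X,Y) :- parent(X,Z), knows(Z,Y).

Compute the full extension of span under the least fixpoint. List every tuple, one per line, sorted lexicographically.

span(a,b)
span(a,d)
span(a,g)
span(a,j)
span(b,a)
span(b,b)
span(b,d)
span(b,g)
span(b,h)
span(b,i)
span(b,j)
span(d,b)
span(d,d)
span(d,g)
span(d,j)
span(g,b)
span(g,d)
span(g,g)
span(g,j)
span(h,b)
span(h,d)
span(h,g)
span(h,j)
span(i,d)
span(i,h)
span(i,i)
span(i,j)
span(j,a)
span(j,b)
span(j,d)
span(j,g)
span(j,j)

round 1: derive span(a,b) via R0 from parent(a,b)
round 1: derive span(a,j) via R0 from parent(a,j)
round 1: derive span(b,d) via R0 from parent(b,d)
round 1: derive span(b,g) via R0 from parent(b,g)
round 1: derive span(d,j) via R0 from parent(d,j)
round 1: derive span(g,b) via R0 from parent(g,b)
round 1: derive span(h,j) via R0 from parent(h,j)
round 1: derive span(i,h) via R0 from parent(i,h)
round 1: derive span(i,i) via R0 from parent(i,i)
round 1: derive span(j,d) via R0 from parent(j,d)
round 1: derive span(a,d) via R2 from parent(a,j), knows(j,d)
round 1: derive span(a,g) via R2 from parent(a,b), knows(b,g)
round 1: derive span(b,a) via R2 from parent(b,d), knows(d,a)
round 1: derive span(b,i) via R2 from parent(b,g), knows(g,i)
round 1: derive span(d,d) via R2 from parent(d,j), knows(j,d)
round 1: derive span(d,g) via R2 from parent(d,j), knows(j,g)
round 1: derive span(g,g) via R2 from parent(g,b), knows(b,g)
round 1: derive span(h,d) via R2 from parent(h,j), knows(j,d)
round 1: derive span(h,g) via R2 from parent(h,j), knows(j,g)
round 1: derive span(i,d) via R2 from parent(i,h), knows(h,d)
round 1: derive span(j,a) via R2 from parent(j,d), knows(d,a)
round 2: derive span(b,b) via R1 from span(b,a), parent(a,b)
round 2: derive span(b,h) via R1 from span(b,i), parent(i,h)
round 2: derive span(b,j) via R1 from span(b,a), parent(a,j)
round 2: derive span(d,b) via R1 from span(d,g), parent(g,b)
round 2: derive span(g,d) via R1 from span(g,b), parent(b,d)
round 2: derive span(h,b) via R1 from span(h,g), parent(g,b)
round 2: derive span(i,j) via R1 from span(i,d), parent(d,j)
round 2: derive span(j,b) via R1 from span(j,a), parent(a,b)
round 2: derive span(j,j) via R1 from span(j,a), parent(a,j)
round 3: derive span(g,j) via R1 from span(g,d), parent(d,j)
round 3: derive span(j,g) via R1 from span(j,b), parent(b,g)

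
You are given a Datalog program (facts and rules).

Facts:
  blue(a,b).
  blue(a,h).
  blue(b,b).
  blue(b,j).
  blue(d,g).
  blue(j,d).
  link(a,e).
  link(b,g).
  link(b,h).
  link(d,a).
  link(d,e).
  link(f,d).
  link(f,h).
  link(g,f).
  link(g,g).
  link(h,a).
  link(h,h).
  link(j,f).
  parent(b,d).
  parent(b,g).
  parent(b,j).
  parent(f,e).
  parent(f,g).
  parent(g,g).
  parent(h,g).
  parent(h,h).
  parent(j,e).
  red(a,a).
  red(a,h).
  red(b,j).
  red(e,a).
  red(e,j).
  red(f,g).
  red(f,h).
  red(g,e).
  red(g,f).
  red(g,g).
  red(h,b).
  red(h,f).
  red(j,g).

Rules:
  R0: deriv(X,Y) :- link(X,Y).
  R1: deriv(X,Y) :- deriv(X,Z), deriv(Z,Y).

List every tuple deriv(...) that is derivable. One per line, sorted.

deriv(a,e)
deriv(b,a)
deriv(b,d)
deriv(b,e)
deriv(b,f)
deriv(b,g)
deriv(b,h)
deriv(d,a)
deriv(d,e)
deriv(f,a)
deriv(f,d)
deriv(f,e)
deriv(f,h)
deriv(g,a)
deriv(g,d)
deriv(g,e)
deriv(g,f)
deriv(g,g)
deriv(g,h)
deriv(h,a)
deriv(h,e)
deriv(h,h)
deriv(j,a)
deriv(j,d)
deriv(j,e)
deriv(j,f)
deriv(j,h)

round 1: derive deriv(a,e) via R0 from link(a,e)
round 1: derive deriv(b,g) via R0 from link(b,g)
round 1: derive deriv(b,h) via R0 from link(b,h)
round 1: derive deriv(d,a) via R0 from link(d,a)
round 1: derive deriv(d,e) via R0 from link(d,e)
round 1: derive deriv(f,d) via R0 from link(f,d)
round 1: derive deriv(f,h) via R0 from link(f,h)
round 1: derive deriv(g,f) via R0 from link(g,f)
round 1: derive deriv(g,g) via R0 from link(g,g)
round 1: derive deriv(h,a) via R0 from link(h,a)
round 1: derive deriv(h,h) via R0 from link(h,h)
round 1: derive deriv(j,f) via R0 from link(j,f)
round 2: derive deriv(b,a) via R1 from deriv(b,h), deriv(h,a)
round 2: derive deriv(b,f) via R1 from deriv(b,g), deriv(g,f)
round 2: derive deriv(f,a) via R1 from deriv(f,d), deriv(d,a)
round 2: derive deriv(f,e) via R1 from deriv(f,d), deriv(d,e)
round 2: derive deriv(g,d) via R1 from deriv(g,f), deriv(f,d)
round 2: derive deriv(g,h) via R1 from deriv(g,f), deriv(f,h)
round 2: derive deriv(h,e) via R1 from deriv(h,a), deriv(a,e)
round 2: derive deriv(j,d) via R1 from deriv(j,f), deriv(f,d)
round 2: derive deriv(j,h) via R1 from deriv(j,f), deriv(f,h)
round 3: derive deriv(b,d) via R1 from deriv(b,f), deriv(f,d)
round 3: derive deriv(b,e) via R1 from deriv(b,a), deriv(a,e)
round 3: derive deriv(g,a) via R1 from deriv(g,d), deriv(d,a)
round 3: derive deriv(g,e) via R1 from deriv(g,d), deriv(d,e)
round 3: derive deriv(j,a) via R1 from deriv(j,d), deriv(d,a)
round 3: derive deriv(j,e) via R1 from deriv(j,d), deriv(d,e)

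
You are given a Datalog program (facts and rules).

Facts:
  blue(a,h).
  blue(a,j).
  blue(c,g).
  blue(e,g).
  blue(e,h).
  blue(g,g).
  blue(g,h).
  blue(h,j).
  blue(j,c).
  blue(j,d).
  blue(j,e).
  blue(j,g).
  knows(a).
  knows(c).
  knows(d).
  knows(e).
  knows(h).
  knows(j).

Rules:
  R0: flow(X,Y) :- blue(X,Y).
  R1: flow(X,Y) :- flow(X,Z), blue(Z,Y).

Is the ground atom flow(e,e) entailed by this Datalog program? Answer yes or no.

round 1: derive flow(a,h) via R0 from blue(a,h)
round 1: derive flow(a,j) via R0 from blue(a,j)
round 1: derive flow(c,g) via R0 from blue(c,g)
round 1: derive flow(e,g) via R0 from blue(e,g)
round 1: derive flow(e,h) via R0 from blue(e,h)
round 1: derive flow(g,g) via R0 from blue(g,g)
round 1: derive flow(g,h) via R0 from blue(g,h)
round 1: derive flow(h,j) via R0 from blue(h,j)
round 1: derive flow(j,c) via R0 from blue(j,c)
round 1: derive flow(j,d) via R0 from blue(j,d)
round 1: derive flow(j,e) via R0 from blue(j,e)
round 1: derive flow(j,g) via R0 from blue(j,g)
round 2: derive flow(a,c) via R1 from flow(a,j), blue(j,c)
round 2: derive flow(a,d) via R1 from flow(a,j), blue(j,d)
round 2: derive flow(a,e) via R1 from flow(a,j), blue(j,e)
round 2: derive flow(a,g) via R1 from flow(a,j), blue(j,g)
round 2: derive flow(c,h) via R1 from flow(c,g), blue(g,h)
round 2: derive flow(e,j) via R1 from flow(e,h), blue(h,j)
round 2: derive flow(g,j) via R1 from flow(g,h), blue(h,j)
round 2: derive flow(h,c) via R1 from flow(h,j), blue(j,c)
round 2: derive flow(h,d) via R1 from flow(h,j), blue(j,d)
round 2: derive flow(h,e) via R1 from flow(h,j), blue(j,e)
round 2: derive flow(h,g) via R1 from flow(h,j), blue(j,g)
round 2: derive flow(j,h) via R1 from flow(j,e), blue(e,h)
round 3: derive flow(c,j) via R1 from flow(c,h), blue(h,j)
round 3: derive flow(e,c) via R1 from flow(e,j), blue(j,c)
round 3: derive flow(e,d) via R1 from flow(e,j), blue(j,d)
round 3: derive flow(e,e) via R1 from flow(e,j), blue(j,e)
round 3: derive flow(g,c) via R1 from flow(g,j), blue(j,c)
round 3: derive flow(g,d) via R1 from flow(g,j), blue(j,d)
round 3: derive flow(g,e) via R1 from flow(g,j), blue(j,e)
round 3: derive flow(h,h) via R1 from flow(h,e), blue(e,h)
round 3: derive flow(j,j) via R1 from flow(j,h), blue(h,j)
round 4: derive flow(c,c) via R1 from flow(c,j), blue(j,c)
round 4: derive flow(c,d) via R1 from flow(c,j), blue(j,d)
round 4: derive flow(c,e) via R1 from flow(c,j), blue(j,e)

yes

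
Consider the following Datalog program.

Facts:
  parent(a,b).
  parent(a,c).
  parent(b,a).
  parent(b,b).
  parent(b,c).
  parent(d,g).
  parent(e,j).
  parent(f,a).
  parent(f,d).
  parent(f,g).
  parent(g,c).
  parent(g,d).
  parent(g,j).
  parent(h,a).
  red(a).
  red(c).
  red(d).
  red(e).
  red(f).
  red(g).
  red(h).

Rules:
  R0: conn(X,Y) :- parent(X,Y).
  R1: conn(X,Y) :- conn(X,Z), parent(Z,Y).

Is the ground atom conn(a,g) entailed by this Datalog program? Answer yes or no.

round 1: derive conn(a,b) via R0 from parent(a,b)
round 1: derive conn(a,c) via R0 from parent(a,c)
round 1: derive conn(b,a) via R0 from parent(b,a)
round 1: derive conn(b,b) via R0 from parent(b,b)
round 1: derive conn(b,c) via R0 from parent(b,c)
round 1: derive conn(d,g) via R0 from parent(d,g)
round 1: derive conn(e,j) via R0 from parent(e,j)
round 1: derive conn(f,a) via R0 from parent(f,a)
round 1: derive conn(f,d) via R0 from parent(f,d)
round 1: derive conn(f,g) via R0 from parent(f,g)
round 1: derive conn(g,c) via R0 from parent(g,c)
round 1: derive conn(g,d) via R0 from parent(g,d)
round 1: derive conn(g,j) via R0 from parent(g,j)
round 1: derive conn(h,a) via R0 from parent(h,a)
round 2: derive conn(a,a) via R1 from conn(a,b), parent(b,a)
round 2: derive conn(d,c) via R1 from conn(d,g), parent(g,c)
round 2: derive conn(d,d) via R1 from conn(d,g), parent(g,d)
round 2: derive conn(d,j) via R1 from conn(d,g), parent(g,j)
round 2: derive conn(f,b) via R1 from conn(f,a), parent(a,b)
round 2: derive conn(f,c) via R1 from conn(f,a), parent(a,c)
round 2: derive conn(f,j) via R1 from conn(f,g), parent(g,j)
round 2: derive conn(g,g) via R1 from conn(g,d), parent(d,g)
round 2: derive conn(h,b) via R1 from conn(h,a), parent(a,b)
round 2: derive conn(h,c) via R1 from conn(h,a), parent(a,c)

no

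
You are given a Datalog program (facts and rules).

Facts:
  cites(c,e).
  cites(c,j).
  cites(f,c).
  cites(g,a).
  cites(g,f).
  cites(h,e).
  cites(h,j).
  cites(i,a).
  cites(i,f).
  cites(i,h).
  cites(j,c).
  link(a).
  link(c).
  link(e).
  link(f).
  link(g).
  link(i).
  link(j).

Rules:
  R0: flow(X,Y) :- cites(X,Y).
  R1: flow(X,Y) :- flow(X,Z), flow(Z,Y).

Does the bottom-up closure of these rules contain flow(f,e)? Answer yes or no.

yes

round 1: derive flow(c,e) via R0 from cites(c,e)
round 1: derive flow(c,j) via R0 from cites(c,j)
round 1: derive flow(f,c) via R0 from cites(f,c)
round 1: derive flow(g,a) via R0 from cites(g,a)
round 1: derive flow(g,f) via R0 from cites(g,f)
round 1: derive flow(h,e) via R0 from cites(h,e)
round 1: derive flow(h,j) via R0 from cites(h,j)
round 1: derive flow(i,a) via R0 from cites(i,a)
round 1: derive flow(i,f) via R0 from cites(i,f)
round 1: derive flow(i,h) via R0 from cites(i,h)
round 1: derive flow(j,c) via R0 from cites(j,c)
round 2: derive flow(c,c) via R1 from flow(c,j), flow(j,c)
round 2: derive flow(f,e) via R1 from flow(f,c), flow(c,e)
round 2: derive flow(f,j) via R1 from flow(f,c), flow(c,j)
round 2: derive flow(g,c) via R1 from flow(g,f), flow(f,c)
round 2: derive flow(h,c) via R1 from flow(h,j), flow(j,c)
round 2: derive flow(i,c) via R1 from flow(i,f), flow(f,c)
round 2: derive flow(i,e) via R1 from flow(i,h), flow(h,e)
round 2: derive flow(i,j) via R1 from flow(i,h), flow(h,j)
round 2: derive flow(j,e) via R1 from flow(j,c), flow(c,e)
round 2: derive flow(j,j) via R1 from flow(j,c), flow(c,j)
round 3: derive flow(g,e) via R1 from flow(g,c), flow(c,e)
round 3: derive flow(g,j) via R1 from flow(g,c), flow(c,j)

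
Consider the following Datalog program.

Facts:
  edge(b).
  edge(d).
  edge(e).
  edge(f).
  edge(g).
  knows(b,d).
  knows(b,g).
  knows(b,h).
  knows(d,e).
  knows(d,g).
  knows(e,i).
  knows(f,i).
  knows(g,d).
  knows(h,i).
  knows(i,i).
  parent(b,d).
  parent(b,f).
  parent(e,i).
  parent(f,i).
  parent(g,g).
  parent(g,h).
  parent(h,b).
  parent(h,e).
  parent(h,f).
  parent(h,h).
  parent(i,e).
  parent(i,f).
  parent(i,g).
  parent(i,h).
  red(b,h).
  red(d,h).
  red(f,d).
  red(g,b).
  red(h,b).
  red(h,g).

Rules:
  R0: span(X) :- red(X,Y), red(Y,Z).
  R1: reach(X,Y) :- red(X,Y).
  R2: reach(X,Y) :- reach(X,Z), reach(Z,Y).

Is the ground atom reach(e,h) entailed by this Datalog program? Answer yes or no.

round 1: derive reach(b,h) via R1 from red(b,h)
round 1: derive reach(d,h) via R1 from red(d,h)
round 1: derive reach(f,d) via R1 from red(f,d)
round 1: derive reach(g,b) via R1 from red(g,b)
round 1: derive reach(h,b) via R1 from red(h,b)
round 1: derive reach(h,g) via R1 from red(h,g)
round 2: derive reach(b,b) via R2 from reach(b,h), reach(h,b)
round 2: derive reach(b,g) via R2 from reach(b,h), reach(h,g)
round 2: derive reach(d,b) via R2 from reach(d,h), reach(h,b)
round 2: derive reach(d,g) via R2 from reach(d,h), reach(h,g)
round 2: derive reach(f,h) via R2 from reach(f,d), reach(d,h)
round 2: derive reach(g,h) via R2 from reach(g,b), reach(b,h)
round 2: derive reach(h,h) via R2 from reach(h,b), reach(b,h)
round 3: derive reach(f,b) via R2 from reach(f,d), reach(d,b)
round 3: derive reach(f,g) via R2 from reach(f,d), reach(d,g)
round 3: derive reach(g,g) via R2 from reach(g,b), reach(b,g)

no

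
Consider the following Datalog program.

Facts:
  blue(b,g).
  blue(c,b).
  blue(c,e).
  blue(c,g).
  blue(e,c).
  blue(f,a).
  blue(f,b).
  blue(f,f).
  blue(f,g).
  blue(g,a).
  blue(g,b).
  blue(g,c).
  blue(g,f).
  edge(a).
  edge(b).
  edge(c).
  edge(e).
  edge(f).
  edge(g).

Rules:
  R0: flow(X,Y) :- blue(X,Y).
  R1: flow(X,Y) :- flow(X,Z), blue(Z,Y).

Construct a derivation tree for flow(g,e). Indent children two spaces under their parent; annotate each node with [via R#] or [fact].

flow(g,e)  [via R1]
  flow(g,c)  [via R0]
    blue(g,c)  [fact]
  blue(c,e)  [fact]

round 1: derive flow(b,g) via R0 from blue(b,g)
round 1: derive flow(c,b) via R0 from blue(c,b)
round 1: derive flow(c,e) via R0 from blue(c,e)
round 1: derive flow(c,g) via R0 from blue(c,g)
round 1: derive flow(e,c) via R0 from blue(e,c)
round 1: derive flow(f,a) via R0 from blue(f,a)
round 1: derive flow(f,b) via R0 from blue(f,b)
round 1: derive flow(f,f) via R0 from blue(f,f)
round 1: derive flow(f,g) via R0 from blue(f,g)
round 1: derive flow(g,a) via R0 from blue(g,a)
round 1: derive flow(g,b) via R0 from blue(g,b)
round 1: derive flow(g,c) via R0 from blue(g,c)
round 1: derive flow(g,f) via R0 from blue(g,f)
round 2: derive flow(b,a) via R1 from flow(b,g), blue(g,a)
round 2: derive flow(b,b) via R1 from flow(b,g), blue(g,b)
round 2: derive flow(b,c) via R1 from flow(b,g), blue(g,c)
round 2: derive flow(b,f) via R1 from flow(b,g), blue(g,f)
round 2: derive flow(c,a) via R1 from flow(c,g), blue(g,a)
round 2: derive flow(c,c) via R1 from flow(c,e), blue(e,c)
round 2: derive flow(c,f) via R1 from flow(c,g), blue(g,f)
round 2: derive flow(e,b) via R1 from flow(e,c), blue(c,b)
round 2: derive flow(e,e) via R1 from flow(e,c), blue(c,e)
round 2: derive flow(e,g) via R1 from flow(e,c), blue(c,g)
round 2: derive flow(f,c) via R1 from flow(f,g), blue(g,c)
round 2: derive flow(g,e) via R1 from flow(g,c), blue(c,e)
round 2: derive flow(g,g) via R1 from flow(g,b), blue(b,g)
round 3: derive flow(b,e) via R1 from flow(b,c), blue(c,e)
round 3: derive flow(e,a) via R1 from flow(e,g), blue(g,a)
round 3: derive flow(e,f) via R1 from flow(e,g), blue(g,f)
round 3: derive flow(f,e) via R1 from flow(f,c), blue(c,e)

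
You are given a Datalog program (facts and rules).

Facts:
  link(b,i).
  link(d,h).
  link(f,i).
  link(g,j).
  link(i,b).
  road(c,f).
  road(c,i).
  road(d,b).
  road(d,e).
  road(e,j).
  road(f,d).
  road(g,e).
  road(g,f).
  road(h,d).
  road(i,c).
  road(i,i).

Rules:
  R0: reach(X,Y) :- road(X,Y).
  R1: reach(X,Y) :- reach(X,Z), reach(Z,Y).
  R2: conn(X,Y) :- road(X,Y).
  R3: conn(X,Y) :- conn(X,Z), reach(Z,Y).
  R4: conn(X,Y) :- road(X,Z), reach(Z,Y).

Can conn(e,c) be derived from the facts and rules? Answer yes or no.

round 1: derive reach(c,f) via R0 from road(c,f)
round 1: derive reach(c,i) via R0 from road(c,i)
round 1: derive reach(d,b) via R0 from road(d,b)
round 1: derive reach(d,e) via R0 from road(d,e)
round 1: derive reach(e,j) via R0 from road(e,j)
round 1: derive reach(f,d) via R0 from road(f,d)
round 1: derive reach(g,e) via R0 from road(g,e)
round 1: derive reach(g,f) via R0 from road(g,f)
round 1: derive reach(h,d) via R0 from road(h,d)
round 1: derive reach(i,c) via R0 from road(i,c)
round 1: derive reach(i,i) via R0 from road(i,i)
round 1: derive conn(c,f) via R2 from road(c,f)
round 1: derive conn(c,i) via R2 from road(c,i)
round 1: derive conn(d,b) via R2 from road(d,b)
round 1: derive conn(d,e) via R2 from road(d,e)
round 1: derive conn(e,j) via R2 from road(e,j)
round 1: derive conn(f,d) via R2 from road(f,d)
round 1: derive conn(g,e) via R2 from road(g,e)
round 1: derive conn(g,f) via R2 from road(g,f)
round 1: derive conn(h,d) via R2 from road(h,d)
round 1: derive conn(i,c) via R2 from road(i,c)
round 1: derive conn(i,i) via R2 from road(i,i)
round 2: derive reach(c,c) via R1 from reach(c,i), reach(i,c)
round 2: derive reach(c,d) via R1 from reach(c,f), reach(f,d)
round 2: derive reach(d,j) via R1 from reach(d,e), reach(e,j)
round 2: derive reach(f,b) via R1 from reach(f,d), reach(d,b)
round 2: derive reach(f,e) via R1 from reach(f,d), reach(d,e)
round 2: derive reach(g,d) via R1 from reach(g,f), reach(f,d)
round 2: derive reach(g,j) via R1 from reach(g,e), reach(e,j)
round 2: derive reach(h,b) via R1 from reach(h,d), reach(d,b)
round 2: derive reach(h,e) via R1 from reach(h,d), reach(d,e)
round 2: derive reach(i,f) via R1 from reach(i,c), reach(c,f)
round 2: derive conn(c,c) via R3 from conn(c,i), reach(i,c)
round 2: derive conn(c,d) via R3 from conn(c,f), reach(f,d)
round 2: derive conn(d,j) via R3 from conn(d,e), reach(e,j)
round 2: derive conn(f,b) via R3 from conn(f,d), reach(d,b)
round 2: derive conn(f,e) via R3 from conn(f,d), reach(d,e)
round 2: derive conn(g,d) via R3 from conn(g,f), reach(f,d)
round 2: derive conn(g,j) via R3 from conn(g,e), reach(e,j)
round 2: derive conn(h,b) via R3 from conn(h,d), reach(d,b)
round 2: derive conn(h,e) via R3 from conn(h,d), reach(d,e)
round 2: derive conn(i,f) via R3 from conn(i,c), reach(c,f)
round 3: derive reach(c,b) via R1 from reach(c,d), reach(d,b)
round 3: derive reach(c,e) via R1 from reach(c,d), reach(d,e)
round 3: derive reach(c,j) via R1 from reach(c,d), reach(d,j)
round 3: derive reach(f,j) via R1 from reach(f,d), reach(d,j)
round 3: derive reach(g,b) via R1 from reach(g,d), reach(d,b)
round 3: derive reach(h,j) via R1 from reach(h,d), reach(d,j)
round 3: derive reach(i,b) via R1 from reach(i,f), reach(f,b)
round 3: derive reach(i,d) via R1 from reach(i,c), reach(c,d)
round 3: derive reach(i,e) via R1 from reach(i,f), reach(f,e)
round 3: derive conn(c,b) via R3 from conn(c,d), reach(d,b)
round 3: derive conn(c,e) via R3 from conn(c,d), reach(d,e)
round 3: derive conn(c,j) via R3 from conn(c,d), reach(d,j)
round 3: derive conn(f,j) via R3 from conn(f,d), reach(d,j)
round 3: derive conn(g,b) via R3 from conn(g,d), reach(d,b)
round 3: derive conn(h,j) via R3 from conn(h,d), reach(d,j)
round 3: derive conn(i,b) via R3 from conn(i,f), reach(f,b)
round 3: derive conn(i,d) via R3 from conn(i,c), reach(c,d)
round 3: derive conn(i,e) via R3 from conn(i,f), reach(f,e)
round 4: derive reach(i,j) via R1 from reach(i,c), reach(c,j)
round 4: derive conn(i,j) via R3 from conn(i,c), reach(c,j)

no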